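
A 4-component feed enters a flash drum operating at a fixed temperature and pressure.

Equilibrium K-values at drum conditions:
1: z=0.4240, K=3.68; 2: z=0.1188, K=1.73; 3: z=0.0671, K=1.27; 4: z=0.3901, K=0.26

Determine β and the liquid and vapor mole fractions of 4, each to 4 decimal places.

Material balance + equilibrium reduce to Σ zᵢ(Kᵢ−1)/(1+β(Kᵢ−1)) = 0.
Check two-phase: ΣzᵢKᵢ = 1.9525 > 1 and Σzᵢ/Kᵢ = 1.7371 > 1, so g(0) = 0.9525 > 0 and g(1) = -0.7371 < 0.
Newton iteration, β⁰ = 0.61:
  β = 0.6100: g = -0.01937, g' = -1.1824 → β = 0.5936
  β = 0.5936: g = -0.00013, g' = -1.1675 → β = 0.5935
Converged at β = 0.5935.
Compositions from xᵢ = zᵢ/(1+β(Kᵢ−1)), yᵢ = Kᵢxᵢ:
  1: x = 0.1637, y = 0.6023
  2: x = 0.0829, y = 0.1434
  3: x = 0.0578, y = 0.0734
  4: x = 0.6956, y = 0.1809

β = 0.5935, x_4 = 0.6956, y_4 = 0.1809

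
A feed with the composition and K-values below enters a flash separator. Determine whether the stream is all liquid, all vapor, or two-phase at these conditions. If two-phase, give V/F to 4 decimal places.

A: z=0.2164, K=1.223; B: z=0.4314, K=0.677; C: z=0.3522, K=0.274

all liquid

ΣzᵢKᵢ = 0.6532; Σzᵢ/Kᵢ = 2.0996.
Since ΣzᵢKᵢ < 1 the mixture is below its bubble point — single liquid phase.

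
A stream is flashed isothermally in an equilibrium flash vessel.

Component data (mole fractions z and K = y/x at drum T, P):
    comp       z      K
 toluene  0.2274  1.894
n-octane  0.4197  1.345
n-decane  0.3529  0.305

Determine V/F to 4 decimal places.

Material balance + equilibrium reduce to Σ zᵢ(Kᵢ−1)/(1+V/F(Kᵢ−1)) = 0.
Feasibility: ΣzᵢKᵢ = 1.1028, Σzᵢ/Kᵢ = 1.5892 — both > 1, two phases present.
Newton–Raphson from V/F = 0.5:
  V/F = 0.5000: g = -0.11190, g' = -0.5235 → V/F = 0.2863
  V/F = 0.2863: g = -0.01253, g' = -0.4222 → V/F = 0.2566
  V/F = 0.2566: g = -0.00011, g' = -0.4149 → V/F = 0.2563
Converged at V/F = 0.2563.

V/F = 0.2563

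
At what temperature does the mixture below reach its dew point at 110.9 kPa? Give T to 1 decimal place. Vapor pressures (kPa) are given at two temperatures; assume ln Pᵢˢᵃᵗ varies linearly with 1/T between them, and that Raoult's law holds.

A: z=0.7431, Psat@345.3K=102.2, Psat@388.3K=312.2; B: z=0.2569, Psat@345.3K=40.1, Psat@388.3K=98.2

Dew-point temperature: Σzᵢ·P/Pᵢˢᵃᵗ(T) = 1. Interpolate ln Pᵢˢᵃᵗ = aᵢ + bᵢ/T.
  T = 345.3 K: ΣzᵢP/Pᵢˢᵃᵗ = 1.5168
  T = 388.3 K: ΣzᵢP/Pᵢˢᵃᵗ = 0.5541
  T = 366.8 K: ΣzᵢP/Pᵢˢᵃᵗ = 0.8888
  T = 356.1 K: ΣzᵢP/Pᵢˢᵃᵗ = 1.1498
  T = 361.5 K: ΣzᵢP/Pᵢˢᵃᵗ = 1.0077
  T = 364.1 K: ΣzᵢP/Pᵢˢᵃᵗ = 0.9470
Interpolating between 361.5 K and 364.1 K gives T ≈ 361.8 K.

T = 361.8 K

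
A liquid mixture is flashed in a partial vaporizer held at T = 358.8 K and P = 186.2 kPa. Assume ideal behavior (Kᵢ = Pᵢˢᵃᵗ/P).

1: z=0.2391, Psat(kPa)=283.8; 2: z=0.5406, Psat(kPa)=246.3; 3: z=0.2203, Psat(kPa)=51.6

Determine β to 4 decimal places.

β = 0.5004

Raoult's law: Kᵢ = Pᵢˢᵃᵗ/P = Pᵢˢᵃᵗ/186.2.
  K_1 = 283.8/186.2 = 1.524168, K_2 = 246.3/186.2 = 1.322771, K_3 = 51.6/186.2 = 0.277121
Rachford–Rice: g(β) = Σ zᵢ(Kᵢ−1)/(1+β(Kᵢ−1)) = 0.
Check two-phase: ΣzᵢKᵢ = 1.1406 > 1 and Σzᵢ/Kᵢ = 1.3605 > 1, so g(0) = 0.1406 > 0 and g(1) = -0.3605 < 0.
Newton–Raphson from β = 0.65:
  β = 0.6500: g = -0.06269, g' = -0.4846 → β = 0.5206
  β = 0.5206: g = -0.00751, g' = -0.3778 → β = 0.5008
  β = 0.5008: g = -0.00012, g' = -0.3658 → β = 0.5004
Converged at β = 0.5004.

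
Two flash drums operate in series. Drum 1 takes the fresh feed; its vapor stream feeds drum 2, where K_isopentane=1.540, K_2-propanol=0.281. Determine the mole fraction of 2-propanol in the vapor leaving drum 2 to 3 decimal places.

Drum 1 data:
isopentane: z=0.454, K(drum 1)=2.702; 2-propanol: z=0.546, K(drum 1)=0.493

Drum 1:
Material balance + equilibrium reduce to Σ zᵢ(Kᵢ−1)/(1+ψ₁(Kᵢ−1)) = 0.
Check two-phase: ΣzᵢKᵢ = 1.496 > 1 and Σzᵢ/Kᵢ = 1.276 > 1, so g(0) = 0.496 > 0 and g(1) = -0.276 < 0.
Binary case is linear: z₁(K₁−1)(1+ψ₁(K₂−1)) + z₂(K₂−1)(1+ψ₁(K₁−1)) = 0
⇒ ψ₁ = [z₁(K₁−1)+z₂(K₂−1)] / [−(K₁−1)(K₂−1)] = 0.4959/0.8629 = 0.575
Drum-1 compositions:
  isopentane: x = 0.230, y = 0.620
  2-propanol: x = 0.770, y = 0.380
Drum-2 feed = drum-1 vapor: z₂ = (0.6202, 0.3798).
Drum 2:
Rachford–Rice: g(ψ₂) = Σ zᵢ(Kᵢ−1)/(1+ψ₂(Kᵢ−1)) = 0.
Check two-phase: ΣzᵢKᵢ = 1.062 > 1 and Σzᵢ/Kᵢ = 1.754 > 1, so g(0) = 0.062 > 0 and g(1) = -0.754 < 0.
Binary case is linear: z₁(K₁−1)(1+ψ₂(K₂−1)) + z₂(K₂−1)(1+ψ₂(K₁−1)) = 0
⇒ ψ₂ = [z₁(K₁−1)+z₂(K₂−1)] / [−(K₁−1)(K₂−1)] = 0.0618/0.3883 = 0.159
  isopentane: x = 0.571, y = 0.879
  2-propanol: x = 0.429, y = 0.121

y_2-propanol (drum 2) = 0.121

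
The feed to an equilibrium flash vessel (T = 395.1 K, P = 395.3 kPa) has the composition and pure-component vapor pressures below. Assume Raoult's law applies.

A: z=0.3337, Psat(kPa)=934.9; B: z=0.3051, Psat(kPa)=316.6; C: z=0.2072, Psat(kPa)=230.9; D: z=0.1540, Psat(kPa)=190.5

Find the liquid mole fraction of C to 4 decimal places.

x_C = 0.2568

Raoult's law: Kᵢ = Pᵢˢᵃᵗ/P = Pᵢˢᵃᵗ/395.3.
  K_A = 934.9/395.3 = 2.365039, K_B = 316.6/395.3 = 0.800911, K_C = 230.9/395.3 = 0.584113, K_D = 190.5/395.3 = 0.481912
Let ψ = V/F and solve Σ zᵢ(Kᵢ−1)/(1+ψ(Kᵢ−1)) = 0.
g(0) = ΣzᵢKᵢ − 1 = 0.2288 and g(1) = 1 − Σzᵢ/Kᵢ = -0.1963, so a root lies in (0, 1).
Newton iteration, ψ⁰ = 0.5:
  ψ = 0.5000: g = -0.01320, g' = -0.3670 → ψ = 0.4640
  ψ = 0.4640: g = 0.00013, g' = -0.3744 → ψ = 0.4644
Converged at ψ = 0.4644.
Compositions from xᵢ = zᵢ/(1+ψ(Kᵢ−1)), yᵢ = Kᵢxᵢ:
  A: x = 0.2042, y = 0.4830
  B: x = 0.3362, y = 0.2693
  C: x = 0.2568, y = 0.1500
  D: x = 0.2028, y = 0.0977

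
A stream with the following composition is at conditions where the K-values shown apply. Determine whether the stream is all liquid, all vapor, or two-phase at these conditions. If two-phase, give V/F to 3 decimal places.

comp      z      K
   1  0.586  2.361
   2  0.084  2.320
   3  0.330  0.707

all vapor

ΣzᵢKᵢ = 1.812; Σzᵢ/Kᵢ = 0.751.
Since Σzᵢ/Kᵢ < 1 the mixture is above its dew point — single vapor phase.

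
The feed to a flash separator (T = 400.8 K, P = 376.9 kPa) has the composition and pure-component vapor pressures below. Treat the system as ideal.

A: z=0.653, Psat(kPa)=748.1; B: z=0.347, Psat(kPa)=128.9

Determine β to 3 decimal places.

Raoult's law: Kᵢ = Pᵢˢᵃᵗ/P = Pᵢˢᵃᵗ/376.9.
  K_A = 748.1/376.9 = 1.98488, K_B = 128.9/376.9 = 0.34200
Material balance + equilibrium reduce to Σ zᵢ(Kᵢ−1)/(1+β(Kᵢ−1)) = 0.
g(0) = ΣzᵢKᵢ − 1 = 0.415 and g(1) = 1 − Σzᵢ/Kᵢ = -0.344, so a root lies in (0, 1).
Iterate (Newton) starting at β = 0.64:
  β = 0.640: g = 0.0001, g' = -0.687 → β = 0.640
Converged at β = 0.640.

β = 0.640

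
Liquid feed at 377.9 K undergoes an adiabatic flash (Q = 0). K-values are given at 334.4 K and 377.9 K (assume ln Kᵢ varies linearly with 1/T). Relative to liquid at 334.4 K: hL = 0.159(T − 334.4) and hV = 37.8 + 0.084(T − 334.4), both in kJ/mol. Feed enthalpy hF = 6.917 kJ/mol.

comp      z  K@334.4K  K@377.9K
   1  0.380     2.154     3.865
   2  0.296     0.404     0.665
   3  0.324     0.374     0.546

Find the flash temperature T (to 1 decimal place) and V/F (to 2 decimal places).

T = 338.8 K, V/F = 0.17

Adiabatic flash: solve Rachford–Rice at each trial T, then check hF = ψ·hV(T) + (1−ψ)·hL(T).
  T = 334.4 K: K = (2.154, 0.404, 0.374), RR gives ψ = 0.084, H_out = 3.174 kJ/mol
  T = 377.9 K: K = (3.865, 0.665, 0.546), RR gives ψ = 0.732, H_out = 32.187 kJ/mol
  T = 356.1 K: K = (2.935, 0.526, 0.457), RR gives ψ = 0.424, H_out = 18.775 kJ/mol
  T = 345.2 K: K = (2.525, 0.463, 0.415), RR gives ψ = 0.269, H_out = 11.658 kJ/mol
  T = 339.8 K: K = (2.335, 0.433, 0.394), RR gives ψ = 0.182, H_out = 7.678 kJ/mol
  T = 337.1 K: K = (2.243, 0.418, 0.384), RR gives ψ = 0.135, H_out = 5.506 kJ/mol
  T = 338.5 K: K = (2.291, 0.426, 0.389), RR gives ψ = 0.160, H_out = 6.650 kJ/mol
Linear interpolation between T = 338.5 (H_out = 6.650) and T = 339.8 (H_out = 7.678) on hF = 6.917 gives T ≈ 338.8 K, at which ψ = 0.17.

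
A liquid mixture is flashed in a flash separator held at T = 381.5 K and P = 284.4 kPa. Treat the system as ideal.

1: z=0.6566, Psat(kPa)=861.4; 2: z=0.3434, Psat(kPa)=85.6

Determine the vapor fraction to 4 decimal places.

ψ = 0.7701

Raoult's law: Kᵢ = Pᵢˢᵃᵗ/P = Pᵢˢᵃᵗ/284.4.
  K_1 = 861.4/284.4 = 3.028833, K_2 = 85.6/284.4 = 0.300985
Let ψ = V/F and solve Σ zᵢ(Kᵢ−1)/(1+ψ(Kᵢ−1)) = 0.
g(0) = ΣzᵢKᵢ − 1 = 1.0921 and g(1) = 1 − Σzᵢ/Kᵢ = -0.3577, so a root lies in (0, 1).
Binary case is linear: z₁(K₁−1)(1+ψ(K₂−1)) + z₂(K₂−1)(1+ψ(K₁−1)) = 0
⇒ ψ = [z₁(K₁−1)+z₂(K₂−1)] / [−(K₁−1)(K₂−1)] = 1.09209/1.41819 = 0.7701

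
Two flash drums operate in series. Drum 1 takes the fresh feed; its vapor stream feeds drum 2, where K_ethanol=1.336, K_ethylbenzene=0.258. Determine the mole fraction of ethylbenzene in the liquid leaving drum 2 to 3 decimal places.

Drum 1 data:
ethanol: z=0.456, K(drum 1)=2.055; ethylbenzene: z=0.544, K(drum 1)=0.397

Drum 1:
Let ψ₁ = V/F and solve Σ zᵢ(Kᵢ−1)/(1+ψ₁(Kᵢ−1)) = 0.
g(0) = ΣzᵢKᵢ − 1 = 0.153 and g(1) = 1 − Σzᵢ/Kᵢ = -0.592, so a root lies in (0, 1).
Binary case is linear: z₁(K₁−1)(1+ψ₁(K₂−1)) + z₂(K₂−1)(1+ψ₁(K₁−1)) = 0
⇒ ψ₁ = [z₁(K₁−1)+z₂(K₂−1)] / [−(K₁−1)(K₂−1)] = 0.1530/0.6362 = 0.241
Drum-1 compositions:
  ethanol: x = 0.364, y = 0.747
  ethylbenzene: x = 0.636, y = 0.253
Drum-2 feed = drum-1 vapor: z₂ = (0.7474, 0.2526).
Drum 2:
Rachford–Rice: g(ψ₂) = Σ zᵢ(Kᵢ−1)/(1+ψ₂(Kᵢ−1)) = 0.
g(0) = ΣzᵢKᵢ − 1 = 0.064 and g(1) = 1 − Σzᵢ/Kᵢ = -0.539, so a root lies in (0, 1).
Binary case is linear: z₁(K₁−1)(1+ψ₂(K₂−1)) + z₂(K₂−1)(1+ψ₂(K₁−1)) = 0
⇒ ψ₂ = [z₁(K₁−1)+z₂(K₂−1)] / [−(K₁−1)(K₂−1)] = 0.0637/0.2493 = 0.255
  ethanol: x = 0.688, y = 0.920
  ethylbenzene: x = 0.312, y = 0.080

x_ethylbenzene (drum 2) = 0.312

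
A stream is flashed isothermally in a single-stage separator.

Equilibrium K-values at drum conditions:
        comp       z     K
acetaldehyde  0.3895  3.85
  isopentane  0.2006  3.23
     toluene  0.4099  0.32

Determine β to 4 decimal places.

Material balance + equilibrium reduce to Σ zᵢ(Kᵢ−1)/(1+β(Kᵢ−1)) = 0.
g(0) = ΣzᵢKᵢ − 1 = 1.2787 and g(1) = 1 − Σzᵢ/Kᵢ = -0.4442, so a root lies in (0, 1).
Newton iteration, β⁰ = 0.36:
  β = 0.3600: g = 0.42697, g' = -1.4100 → β = 0.6628
  β = 0.6628: g = 0.05732, g' = -1.1697 → β = 0.7118
  β = 0.7118: g = -0.00080, g' = -1.2059 → β = 0.7112
Converged at β = 0.7112.

β = 0.7112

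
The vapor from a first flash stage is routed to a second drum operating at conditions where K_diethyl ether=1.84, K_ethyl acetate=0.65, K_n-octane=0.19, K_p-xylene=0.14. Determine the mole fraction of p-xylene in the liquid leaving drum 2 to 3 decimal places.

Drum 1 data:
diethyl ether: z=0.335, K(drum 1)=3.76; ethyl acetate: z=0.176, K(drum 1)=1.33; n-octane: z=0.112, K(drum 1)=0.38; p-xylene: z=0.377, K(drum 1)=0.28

Drum 1:
Rachford–Rice: g(ψ₁) = Σ zᵢ(Kᵢ−1)/(1+ψ₁(Kᵢ−1)) = 0.
g(0) = ΣzᵢKᵢ − 1 = 0.642 and g(1) = 1 − Σzᵢ/Kᵢ = -0.863, so a root lies in (0, 1).
Newton–Raphson from ψ₁ = 0.5:
  ψ₁ = 0.500: g = -0.0864, g' = -1.032 → ψ₁ = 0.416
Converged at ψ₁ = 0.416.
Drum-1 compositions:
  diethyl ether: x = 0.156, y = 0.586
  ethyl acetate: x = 0.155, y = 0.206
  n-octane: x = 0.151, y = 0.057
  p-xylene: x = 0.538, y = 0.151
Drum-2 feed = drum-1 vapor: z₂ = (0.5861, 0.2058, 0.0574, 0.1508).
Drum 2:
Rachford–Rice: g(ψ₂) = Σ zᵢ(Kᵢ−1)/(1+ψ₂(Kᵢ−1)) = 0.
g(0) = ΣzᵢKᵢ − 1 = 0.244 and g(1) = 1 − Σzᵢ/Kᵢ = -1.014, so a root lies in (0, 1).
Newton iteration, ψ₂⁰ = 0.59:
  ψ₂ = 0.590: g = -0.1138, g' = -0.823 → ψ₂ = 0.452
  ψ₂ = 0.452: g = -0.0139, g' = -0.645 → ψ₂ = 0.430
Converged at ψ₂ = 0.430.
  diethyl ether: x = 0.431, y = 0.792
  ethyl acetate: x = 0.242, y = 0.157
  n-octane: x = 0.088, y = 0.017
  p-xylene: x = 0.239, y = 0.033

x_p-xylene (drum 2) = 0.239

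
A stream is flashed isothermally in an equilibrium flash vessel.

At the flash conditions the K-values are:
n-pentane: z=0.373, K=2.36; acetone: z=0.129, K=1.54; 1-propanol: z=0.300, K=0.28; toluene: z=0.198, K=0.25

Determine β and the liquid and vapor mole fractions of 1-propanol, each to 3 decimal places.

Rachford–Rice: g(β) = Σ zᵢ(Kᵢ−1)/(1+β(Kᵢ−1)) = 0.
Check two-phase: ΣzᵢKᵢ = 1.212 > 1 and Σzᵢ/Kᵢ = 2.105 > 1, so g(0) = 0.212 > 0 and g(1) = -1.105 < 0.
Newton–Raphson from β = 0.5:
  β = 0.500: g = -0.2183, g' = -0.933 → β = 0.266
  β = 0.266: g = -0.0192, g' = -0.813 → β = 0.242
Converged at β = 0.242.
Compositions from xᵢ = zᵢ/(1+β(Kᵢ−1)), yᵢ = Kᵢxᵢ:
  n-pentane: x = 0.281, y = 0.662
  acetone: x = 0.114, y = 0.176
  1-propanol: x = 0.363, y = 0.102
  toluene: x = 0.242, y = 0.060

β = 0.242, x_1-propanol = 0.363, y_1-propanol = 0.102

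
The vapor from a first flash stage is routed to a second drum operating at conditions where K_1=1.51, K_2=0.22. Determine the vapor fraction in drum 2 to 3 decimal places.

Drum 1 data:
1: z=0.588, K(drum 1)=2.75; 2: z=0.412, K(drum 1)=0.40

V/F (drum 2) = 0.316

Drum 1:
Binary case is linear: z₁(K₁−1)(1+ψ₁(K₂−1)) + z₂(K₂−1)(1+ψ₁(K₁−1)) = 0
⇒ ψ₁ = [z₁(K₁−1)+z₂(K₂−1)] / [−(K₁−1)(K₂−1)] = 0.7818/1.0500 = 0.745
Drum-1 compositions:
  1: x = 0.255, y = 0.702
  2: x = 0.745, y = 0.298
Drum-2 feed = drum-1 vapor: z₂ = (0.7021, 0.2979).
Drum 2:
Material balance + equilibrium reduce to Σ zᵢ(Kᵢ−1)/(1+ψ₂(Kᵢ−1)) = 0.
Check two-phase: ΣzᵢKᵢ = 1.126 > 1 and Σzᵢ/Kᵢ = 1.819 > 1, so g(0) = 0.126 > 0 and g(1) = -0.819 < 0.
Binary case is linear: z₁(K₁−1)(1+ψ₂(K₂−1)) + z₂(K₂−1)(1+ψ₂(K₁−1)) = 0
⇒ ψ₂ = [z₁(K₁−1)+z₂(K₂−1)] / [−(K₁−1)(K₂−1)] = 0.1257/0.3978 = 0.316
  1: x = 0.605, y = 0.913
  2: x = 0.395, y = 0.087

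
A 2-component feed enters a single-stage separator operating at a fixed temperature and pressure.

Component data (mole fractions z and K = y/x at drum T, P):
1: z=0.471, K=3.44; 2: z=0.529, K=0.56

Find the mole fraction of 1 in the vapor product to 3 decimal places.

y_1 = 0.526

Material balance + equilibrium reduce to Σ zᵢ(Kᵢ−1)/(1+ψ(Kᵢ−1)) = 0.
g(0) = ΣzᵢKᵢ − 1 = 0.916 and g(1) = 1 − Σzᵢ/Kᵢ = -0.082, so a root lies in (0, 1).
Binary case is linear: z₁(K₁−1)(1+ψ(K₂−1)) + z₂(K₂−1)(1+ψ(K₁−1)) = 0
⇒ ψ = [z₁(K₁−1)+z₂(K₂−1)] / [−(K₁−1)(K₂−1)] = 0.9165/1.0736 = 0.854
Compositions from xᵢ = zᵢ/(1+ψ(Kᵢ−1)), yᵢ = Kᵢxᵢ:
  1: x = 0.153, y = 0.526
  2: x = 0.847, y = 0.474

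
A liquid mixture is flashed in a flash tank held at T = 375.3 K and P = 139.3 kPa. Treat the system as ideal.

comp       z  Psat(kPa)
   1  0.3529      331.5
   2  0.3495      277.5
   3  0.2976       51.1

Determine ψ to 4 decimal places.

ψ = 0.8552

Raoult's law: Kᵢ = Pᵢˢᵃᵗ/P = Pᵢˢᵃᵗ/139.3.
  K_1 = 331.5/139.3 = 2.379756, K_2 = 277.5/139.3 = 1.992103, K_3 = 51.1/139.3 = 0.366834
Material balance + equilibrium reduce to Σ zᵢ(Kᵢ−1)/(1+ψ(Kᵢ−1)) = 0.
Check two-phase: ΣzᵢKᵢ = 1.6452 > 1 and Σzᵢ/Kᵢ = 1.1350 > 1, so g(0) = 0.6452 > 0 and g(1) = -0.1350 < 0.
Iterate (Newton) starting at ψ = 0.69:
  ψ = 0.6900: g = 0.12066, g' = -0.6738 → ψ = 0.8691
  ψ = 0.8691: g = -0.01137, g' = -0.8280 → ψ = 0.8553
  ψ = 0.8553: g = -0.00013, g' = -0.8097 → ψ = 0.8552
Converged at ψ = 0.8552.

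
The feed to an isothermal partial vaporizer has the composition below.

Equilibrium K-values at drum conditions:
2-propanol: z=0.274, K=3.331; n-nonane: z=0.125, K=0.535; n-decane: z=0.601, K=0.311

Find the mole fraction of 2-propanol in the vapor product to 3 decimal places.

Material balance + equilibrium reduce to Σ zᵢ(Kᵢ−1)/(1+ψ(Kᵢ−1)) = 0.
Check two-phase: ΣzᵢKᵢ = 1.166 > 1 and Σzᵢ/Kᵢ = 2.248 > 1, so g(0) = 0.166 > 0 and g(1) = -1.248 < 0.
Newton iteration, ψ⁰ = 0.5:
  ψ = 0.500: g = -0.4125, g' = -1.027 → ψ = 0.098
  ψ = 0.098: g = 0.0143, g' = -1.343 → ψ = 0.109
Converged at ψ = 0.109.
Compositions from xᵢ = zᵢ/(1+ψ(Kᵢ−1)), yᵢ = Kᵢxᵢ:
  2-propanol: x = 0.218, y = 0.727
  n-nonane: x = 0.132, y = 0.070
  n-decane: x = 0.650, y = 0.202

y_2-propanol = 0.727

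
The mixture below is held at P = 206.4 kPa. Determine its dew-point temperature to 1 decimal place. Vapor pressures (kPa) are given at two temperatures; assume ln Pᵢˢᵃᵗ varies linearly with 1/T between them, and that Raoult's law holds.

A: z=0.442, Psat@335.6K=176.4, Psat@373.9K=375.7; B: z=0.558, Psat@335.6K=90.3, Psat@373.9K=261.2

T = 357.7 K

Dew-point temperature: Σzᵢ·P/Pᵢˢᵃᵗ(T) = 1. Interpolate ln Pᵢˢᵃᵗ = aᵢ + bᵢ/T.
  T = 335.6 K: ΣzᵢP/Pᵢˢᵃᵗ = 1.7926
  T = 373.9 K: ΣzᵢP/Pᵢˢᵃᵗ = 0.6838
  T = 354.8 K: ΣzᵢP/Pᵢˢᵃᵗ = 1.0746
  T = 364.4 K: ΣzᵢP/Pᵢˢᵃᵗ = 0.8506
  T = 359.6 K: ΣzᵢP/Pᵢˢᵃᵗ = 0.9544
  T = 357.2 K: ΣzᵢP/Pᵢˢᵃᵗ = 1.0123
Interpolating between 357.2 K and 359.6 K gives T ≈ 357.7 K.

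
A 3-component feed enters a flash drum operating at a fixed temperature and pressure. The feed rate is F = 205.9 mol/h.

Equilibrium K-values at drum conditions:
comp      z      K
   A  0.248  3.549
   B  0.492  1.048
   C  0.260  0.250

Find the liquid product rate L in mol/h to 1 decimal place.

Rachford–Rice: g(β) = Σ zᵢ(Kᵢ−1)/(1+β(Kᵢ−1)) = 0.
g(0) = ΣzᵢKᵢ − 1 = 0.461 and g(1) = 1 − Σzᵢ/Kᵢ = -0.579, so a root lies in (0, 1).
Newton–Raphson from β = 0.5:
  β = 0.500: g = -0.0110, g' = -0.687 → β = 0.484
Converged at β = 0.484.
Then V = β·F = 0.4839·205.9 = 99.6 mol/h and L = F − V = 106.3 mol/h.

L = 106.3 mol/h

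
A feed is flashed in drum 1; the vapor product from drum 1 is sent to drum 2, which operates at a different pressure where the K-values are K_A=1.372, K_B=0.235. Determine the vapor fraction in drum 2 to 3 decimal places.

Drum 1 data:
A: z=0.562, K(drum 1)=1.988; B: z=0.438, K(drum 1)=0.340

Drum 1:
Material balance + equilibrium reduce to Σ zᵢ(Kᵢ−1)/(1+ψ₁(Kᵢ−1)) = 0.
Feasibility: ΣzᵢKᵢ = 1.266, Σzᵢ/Kᵢ = 1.571 — both > 1, two phases present.
Binary case is linear: z₁(K₁−1)(1+ψ₁(K₂−1)) + z₂(K₂−1)(1+ψ₁(K₁−1)) = 0
⇒ ψ₁ = [z₁(K₁−1)+z₂(K₂−1)] / [−(K₁−1)(K₂−1)] = 0.2662/0.6521 = 0.408
Drum-1 compositions:
  A: x = 0.400, y = 0.796
  B: x = 0.600, y = 0.204
Drum-2 feed = drum-1 vapor: z₂ = (0.7962, 0.2038).
Drum 2:
Let ψ₂ = V/F and solve Σ zᵢ(Kᵢ−1)/(1+ψ₂(Kᵢ−1)) = 0.
Feasibility: ΣzᵢKᵢ = 1.140, Σzᵢ/Kᵢ = 1.448 — both > 1, two phases present.
Binary case is linear: z₁(K₁−1)(1+ψ₂(K₂−1)) + z₂(K₂−1)(1+ψ₂(K₁−1)) = 0
⇒ ψ₂ = [z₁(K₁−1)+z₂(K₂−1)] / [−(K₁−1)(K₂−1)] = 0.1402/0.2846 = 0.493
  A: x = 0.673, y = 0.923
  B: x = 0.327, y = 0.077

V/F (drum 2) = 0.493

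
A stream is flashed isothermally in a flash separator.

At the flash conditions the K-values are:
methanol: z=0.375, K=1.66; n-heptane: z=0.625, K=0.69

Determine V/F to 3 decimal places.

V/F = 0.263

Material balance + equilibrium reduce to Σ zᵢ(Kᵢ−1)/(1+V/F(Kᵢ−1)) = 0.
Feasibility: ΣzᵢKᵢ = 1.054, Σzᵢ/Kᵢ = 1.132 — both > 1, two phases present.
Binary case is linear: z₁(K₁−1)(1+V/F(K₂−1)) + z₂(K₂−1)(1+V/F(K₁−1)) = 0
⇒ V/F = [z₁(K₁−1)+z₂(K₂−1)] / [−(K₁−1)(K₂−1)] = 0.0537/0.2046 = 0.263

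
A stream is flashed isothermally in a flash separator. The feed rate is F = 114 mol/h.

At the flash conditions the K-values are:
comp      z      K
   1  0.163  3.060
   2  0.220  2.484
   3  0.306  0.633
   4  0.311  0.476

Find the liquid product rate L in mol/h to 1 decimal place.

L = 58.2 mol/h

Let ψ = V/F and solve Σ zᵢ(Kᵢ−1)/(1+ψ(Kᵢ−1)) = 0.
Check two-phase: ΣzᵢKᵢ = 1.387 > 1 and Σzᵢ/Kᵢ = 1.279 > 1, so g(0) = 0.387 > 0 and g(1) = -0.279 < 0.
Newton–Raphson from ψ = 0.39:
  ψ = 0.390: g = 0.0571, g' = -0.598 → ψ = 0.485
  ψ = 0.485: g = 0.0024, g' = -0.551 → ψ = 0.490
Converged at ψ = 0.490.
Then V = ψ·F = 0.4899·114 = 55.8 mol/h and L = F − V = 58.2 mol/h.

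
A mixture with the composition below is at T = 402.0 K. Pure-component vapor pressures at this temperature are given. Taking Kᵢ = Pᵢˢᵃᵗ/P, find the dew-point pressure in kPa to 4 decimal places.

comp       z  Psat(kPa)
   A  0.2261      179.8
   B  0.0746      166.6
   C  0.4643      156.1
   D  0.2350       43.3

At the dew point ψ → 1, so Σzᵢ/Kᵢ = 1 with Kᵢ = Pᵢˢᵃᵗ/P ⇒ 1/P = Σzᵢ/Pᵢˢᵃᵗ.
1/P = 0.2261/179.8 + 0.0746/166.6 + 0.4643/156.1 + 0.2350/43.3 = 0.0101069 ⇒ P = 98.9422 kPa

Pdew = 98.9422 kPa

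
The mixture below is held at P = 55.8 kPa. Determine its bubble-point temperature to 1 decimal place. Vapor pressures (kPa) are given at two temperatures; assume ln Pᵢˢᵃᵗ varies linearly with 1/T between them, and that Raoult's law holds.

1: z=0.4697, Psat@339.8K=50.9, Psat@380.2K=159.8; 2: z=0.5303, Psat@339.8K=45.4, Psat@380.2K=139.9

T = 344.7 K

Bubble-point temperature: ΣzᵢPᵢˢᵃᵗ(T) = P. Interpolate ln Pᵢˢᵃᵗ = aᵢ + bᵢ/T.
  T = 339.8 K: ΣzᵢPᵢˢᵃᵗ = 47.98 kPa
  T = 380.2 K: ΣzᵢPᵢˢᵃᵗ = 149.25 kPa
  T = 360.0 K: ΣzᵢPᵢˢᵃᵗ = 87.36 kPa
  T = 349.9 K: ΣzᵢPᵢˢᵃᵗ = 65.31 kPa
  T = 344.9 K: ΣzᵢPᵢˢᵃᵗ = 56.19 kPa
  T = 342.4 K: ΣzᵢPᵢˢᵃᵗ = 52.04 kPa
Interpolating between 342.4 K and 344.9 K gives T ≈ 344.7 K.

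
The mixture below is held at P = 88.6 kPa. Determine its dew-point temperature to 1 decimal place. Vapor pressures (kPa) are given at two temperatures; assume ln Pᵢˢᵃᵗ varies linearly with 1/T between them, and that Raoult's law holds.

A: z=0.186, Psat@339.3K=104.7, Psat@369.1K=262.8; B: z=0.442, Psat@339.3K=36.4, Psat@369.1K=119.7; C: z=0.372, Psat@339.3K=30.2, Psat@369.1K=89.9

Dew-point temperature: Σzᵢ·P/Pᵢˢᵃᵗ(T) = 1. Interpolate ln Pᵢˢᵃᵗ = aᵢ + bᵢ/T.
  T = 339.3 K: ΣzᵢP/Pᵢˢᵃᵗ = 2.3246
  T = 369.1 K: ΣzᵢP/Pᵢˢᵃᵗ = 0.7565
  T = 354.2 K: ΣzᵢP/Pᵢˢᵃᵗ = 1.2943
  T = 361.6 K: ΣzᵢP/Pᵢˢᵃᵗ = 0.9856
  T = 357.9 K: ΣzᵢP/Pᵢˢᵃᵗ = 1.1278
  T = 359.8 K: ΣzᵢP/Pᵢˢᵃᵗ = 1.0520
Interpolating between 359.8 K and 361.6 K gives T ≈ 361.2 K.

T = 361.2 K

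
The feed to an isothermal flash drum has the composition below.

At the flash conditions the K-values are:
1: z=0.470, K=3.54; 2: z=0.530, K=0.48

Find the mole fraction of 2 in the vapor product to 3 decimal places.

Material balance + equilibrium reduce to Σ zᵢ(Kᵢ−1)/(1+β(Kᵢ−1)) = 0.
Check two-phase: ΣzᵢKᵢ = 1.918 > 1 and Σzᵢ/Kᵢ = 1.237 > 1, so g(0) = 0.918 > 0 and g(1) = -0.237 < 0.
Iterate (Newton) starting at β = 0.4:
  β = 0.400: g = 0.2442, g' = -0.975 → β = 0.651
  β = 0.651: g = 0.0336, g' = -0.758 → β = 0.695
Converged at β = 0.695.
Compositions from xᵢ = zᵢ/(1+β(Kᵢ−1)), yᵢ = Kᵢxᵢ:
  1: x = 0.170, y = 0.602
  2: x = 0.830, y = 0.398

y_2 = 0.398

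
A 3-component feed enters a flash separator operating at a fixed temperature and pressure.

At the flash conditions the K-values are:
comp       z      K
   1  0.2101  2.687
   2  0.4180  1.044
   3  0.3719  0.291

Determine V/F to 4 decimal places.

V/F = 0.1599

Newton–Raphson from V/F = 0.53:
  V/F = 0.5300: g = -0.21730, g' = -0.6472 → V/F = 0.1942
  V/F = 0.1942: g = -0.02059, g' = -0.5914 → V/F = 0.1594
  V/F = 0.1594: g = 0.00030, g' = -0.6098 → V/F = 0.1599
Converged at V/F = 0.1599.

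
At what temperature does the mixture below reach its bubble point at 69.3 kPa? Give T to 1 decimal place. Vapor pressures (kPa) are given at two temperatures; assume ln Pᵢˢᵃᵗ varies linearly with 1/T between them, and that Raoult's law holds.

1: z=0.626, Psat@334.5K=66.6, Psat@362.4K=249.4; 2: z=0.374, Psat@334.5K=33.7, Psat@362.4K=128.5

T = 339.3 K

Bubble-point temperature: ΣzᵢPᵢˢᵃᵗ(T) = P. Interpolate ln Pᵢˢᵃᵗ = aᵢ + bᵢ/T.
  T = 334.5 K: ΣzᵢPᵢˢᵃᵗ = 54.30 kPa
  T = 362.4 K: ΣzᵢPᵢˢᵃᵗ = 204.18 kPa
  T = 348.4 K: ΣzᵢPᵢˢᵃᵗ = 107.86 kPa
  T = 341.4 K: ΣzᵢPᵢˢᵃᵗ = 76.87 kPa
  T = 337.9 K: ΣzᵢPᵢˢᵃᵗ = 64.56 kPa
  T = 339.6 K: ΣzᵢPᵢˢᵃᵗ = 70.30 kPa
Interpolating between 337.9 K and 339.6 K gives T ≈ 339.3 K.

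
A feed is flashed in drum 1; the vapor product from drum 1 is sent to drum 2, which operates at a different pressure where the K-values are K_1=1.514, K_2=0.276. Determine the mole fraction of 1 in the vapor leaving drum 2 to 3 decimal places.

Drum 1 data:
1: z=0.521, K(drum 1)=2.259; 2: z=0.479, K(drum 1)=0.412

y_1 (drum 2) = 0.885

Drum 1:
Let ψ₁ = V/F and solve Σ zᵢ(Kᵢ−1)/(1+ψ₁(Kᵢ−1)) = 0.
Check two-phase: ΣzᵢKᵢ = 1.374 > 1 and Σzᵢ/Kᵢ = 1.393 > 1, so g(0) = 0.374 > 0 and g(1) = -0.393 < 0.
Binary case is linear: z₁(K₁−1)(1+ψ₁(K₂−1)) + z₂(K₂−1)(1+ψ₁(K₁−1)) = 0
⇒ ψ₁ = [z₁(K₁−1)+z₂(K₂−1)] / [−(K₁−1)(K₂−1)] = 0.3743/0.7403 = 0.506
Drum-1 compositions:
  1: x = 0.318, y = 0.719
  2: x = 0.682, y = 0.281
Drum-2 feed = drum-1 vapor: z₂ = (0.7192, 0.2808).
Drum 2:
Let ψ₂ = V/F and solve Σ zᵢ(Kᵢ−1)/(1+ψ₂(Kᵢ−1)) = 0.
g(0) = ΣzᵢKᵢ − 1 = 0.166 and g(1) = 1 − Σzᵢ/Kᵢ = -0.493, so a root lies in (0, 1).
Binary case is linear: z₁(K₁−1)(1+ψ₂(K₂−1)) + z₂(K₂−1)(1+ψ₂(K₁−1)) = 0
⇒ ψ₂ = [z₁(K₁−1)+z₂(K₂−1)] / [−(K₁−1)(K₂−1)] = 0.1663/0.3721 = 0.447
  1: x = 0.585, y = 0.885
  2: x = 0.415, y = 0.115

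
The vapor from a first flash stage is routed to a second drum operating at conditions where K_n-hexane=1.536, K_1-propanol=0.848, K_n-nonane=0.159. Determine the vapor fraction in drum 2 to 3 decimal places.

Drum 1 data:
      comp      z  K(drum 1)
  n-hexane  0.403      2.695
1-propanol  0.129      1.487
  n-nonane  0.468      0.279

V/F (drum 2) = 0.478

Drum 1:
Let ψ₁ = V/F and solve Σ zᵢ(Kᵢ−1)/(1+ψ₁(Kᵢ−1)) = 0.
g(0) = ΣzᵢKᵢ − 1 = 0.408 and g(1) = 1 − Σzᵢ/Kᵢ = -0.914, so a root lies in (0, 1).
Newton–Raphson from ψ₁ = 0.67:
  ψ₁ = 0.670: g = -0.2855, g' = -1.182 → ψ₁ = 0.428
  ψ₁ = 0.428: g = -0.0405, g' = -0.919 → ψ₁ = 0.384
Converged at ψ₁ = 0.384.
Drum-1 compositions:
  n-hexane: x = 0.244, y = 0.658
  1-propanol: x = 0.109, y = 0.162
  n-nonane: x = 0.647, y = 0.181
Drum-2 feed = drum-1 vapor: z₂ = (0.6578, 0.1616, 0.1806).
Drum 2:
Newton iteration, ψ₂⁰ = 0.39:
  ψ₂ = 0.390: g = 0.0395, g' = -0.416 → ψ₂ = 0.485
  ψ₂ = 0.485: g = -0.0031, g' = -0.488 → ψ₂ = 0.479
  ψ₂ = 0.479: g = -0.0000, g' = -0.482 → ψ₂ = 0.478
Converged at ψ₂ = 0.478.
  n-hexane: x = 0.524, y = 0.804
  1-propanol: x = 0.174, y = 0.148
  n-nonane: x = 0.302, y = 0.048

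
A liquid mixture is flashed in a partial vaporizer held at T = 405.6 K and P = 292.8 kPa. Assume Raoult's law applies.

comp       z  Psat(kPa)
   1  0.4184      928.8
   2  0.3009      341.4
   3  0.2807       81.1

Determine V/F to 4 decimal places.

V/F = 0.6939

Raoult's law: Kᵢ = Pᵢˢᵃᵗ/P = Pᵢˢᵃᵗ/292.8.
  K_1 = 928.8/292.8 = 3.172131, K_2 = 341.4/292.8 = 1.165984, K_3 = 81.1/292.8 = 0.276981
Rachford–Rice: g(V/F) = Σ zᵢ(Kᵢ−1)/(1+V/F(Kᵢ−1)) = 0.
g(0) = ΣzᵢKᵢ − 1 = 0.7558 and g(1) = 1 − Σzᵢ/Kᵢ = -0.4034, so a root lies in (0, 1).
Newton iteration, V/F⁰ = 0.32:
  V/F = 0.3200: g = 0.31953, g' = -0.9429 → V/F = 0.6589
  V/F = 0.6589: g = 0.03124, g' = -0.8759 → V/F = 0.6946
  V/F = 0.6946: g = -0.00062, g' = -0.9124 → V/F = 0.6939
Converged at V/F = 0.6939.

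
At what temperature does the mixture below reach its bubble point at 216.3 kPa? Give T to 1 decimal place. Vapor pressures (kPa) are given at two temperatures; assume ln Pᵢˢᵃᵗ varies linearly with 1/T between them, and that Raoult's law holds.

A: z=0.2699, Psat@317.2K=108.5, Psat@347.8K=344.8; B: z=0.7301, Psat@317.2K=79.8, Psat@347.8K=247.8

Bubble-point temperature: ΣzᵢPᵢˢᵃᵗ(T) = P. Interpolate ln Pᵢˢᵃᵗ = aᵢ + bᵢ/T.
  T = 317.2 K: ΣzᵢPᵢˢᵃᵗ = 87.55 kPa
  T = 347.8 K: ΣzᵢPᵢˢᵃᵗ = 273.98 kPa
  T = 332.5 K: ΣzᵢPᵢˢᵃᵗ = 158.99 kPa
  T = 340.1 K: ΣzᵢPᵢˢᵃᵗ = 209.62 kPa
  T = 344.0 K: ΣzᵢPᵢˢᵃᵗ = 240.43 kPa
  T = 342.1 K: ΣzᵢPᵢˢᵃᵗ = 224.98 kPa
Interpolating between 340.1 K and 342.1 K gives T ≈ 341.0 K.

T = 341.0 K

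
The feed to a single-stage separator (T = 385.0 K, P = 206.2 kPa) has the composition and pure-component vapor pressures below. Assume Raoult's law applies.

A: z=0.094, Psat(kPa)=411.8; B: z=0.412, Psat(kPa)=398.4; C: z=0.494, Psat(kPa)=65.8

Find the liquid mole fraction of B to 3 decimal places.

x_B = 0.342

Raoult's law: Kᵢ = Pᵢˢᵃᵗ/P = Pᵢˢᵃᵗ/206.2.
  K_A = 411.8/206.2 = 1.99709, K_B = 398.4/206.2 = 1.93210, K_C = 65.8/206.2 = 0.31911
Material balance + equilibrium reduce to Σ zᵢ(Kᵢ−1)/(1+β(Kᵢ−1)) = 0.
Feasibility: ΣzᵢKᵢ = 1.141, Σzᵢ/Kᵢ = 1.808 — both > 1, two phases present.
Newton–Raphson from β = 0.43:
  β = 0.430: g = -0.1359, g' = -0.686 → β = 0.232
  β = 0.232: g = -0.0076, g' = -0.627 → β = 0.220
Converged at β = 0.220.
Compositions from xᵢ = zᵢ/(1+β(Kᵢ−1)), yᵢ = Kᵢxᵢ:
  A: x = 0.077, y = 0.154
  B: x = 0.342, y = 0.661
  C: x = 0.581, y = 0.185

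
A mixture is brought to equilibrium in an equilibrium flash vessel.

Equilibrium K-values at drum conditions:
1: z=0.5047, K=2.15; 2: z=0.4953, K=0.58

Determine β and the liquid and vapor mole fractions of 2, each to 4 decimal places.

β = 0.7710, x_2 = 0.7325, y_2 = 0.4248

Binary case is linear: z₁(K₁−1)(1+β(K₂−1)) + z₂(K₂−1)(1+β(K₁−1)) = 0
⇒ β = [z₁(K₁−1)+z₂(K₂−1)] / [−(K₁−1)(K₂−1)] = 0.37238/0.48300 = 0.7710
Compositions from xᵢ = zᵢ/(1+β(Kᵢ−1)), yᵢ = Kᵢxᵢ:
  1: x = 0.2675, y = 0.5752
  2: x = 0.7325, y = 0.4248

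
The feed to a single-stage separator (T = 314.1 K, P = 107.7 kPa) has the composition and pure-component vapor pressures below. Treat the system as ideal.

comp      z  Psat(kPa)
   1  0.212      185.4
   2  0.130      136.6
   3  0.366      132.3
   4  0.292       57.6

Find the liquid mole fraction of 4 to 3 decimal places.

Raoult's law: Kᵢ = Pᵢˢᵃᵗ/P = Pᵢˢᵃᵗ/107.7.
  K_1 = 185.4/107.7 = 1.72145, K_2 = 136.6/107.7 = 1.26834, K_3 = 132.3/107.7 = 1.22841, K_4 = 57.6/107.7 = 0.53482
Material balance + equilibrium reduce to Σ zᵢ(Kᵢ−1)/(1+ψ(Kᵢ−1)) = 0.
Check two-phase: ΣzᵢKᵢ = 1.136 > 1 and Σzᵢ/Kᵢ = 1.070 > 1, so g(0) = 0.136 > 0 and g(1) = -0.070 < 0.
Newton–Raphson from ψ = 0.5:
  ψ = 0.500: g = 0.0412, g' = -0.190 → ψ = 0.717
  ψ = 0.717: g = -0.0020, g' = -0.211 → ψ = 0.708
Converged at ψ = 0.708.
Compositions from xᵢ = zᵢ/(1+ψ(Kᵢ−1)), yᵢ = Kᵢxᵢ:
  1: x = 0.140, y = 0.242
  2: x = 0.109, y = 0.139
  3: x = 0.315, y = 0.387
  4: x = 0.435, y = 0.233

x_4 = 0.435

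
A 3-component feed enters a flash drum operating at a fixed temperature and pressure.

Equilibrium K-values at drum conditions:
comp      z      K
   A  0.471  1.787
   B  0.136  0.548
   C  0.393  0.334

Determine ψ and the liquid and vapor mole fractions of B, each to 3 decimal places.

ψ = 0.098, x_B = 0.142, y_B = 0.078

Let ψ = V/F and solve Σ zᵢ(Kᵢ−1)/(1+ψ(Kᵢ−1)) = 0.
g(0) = ΣzᵢKᵢ − 1 = 0.047 and g(1) = 1 − Σzᵢ/Kᵢ = -0.688, so a root lies in (0, 1).
Newton iteration, ψ⁰ = 0.3:
  ψ = 0.300: g = -0.0983, g' = -0.500 → ψ = 0.103
  ψ = 0.103: g = -0.0028, g' = -0.481 → ψ = 0.098
Converged at ψ = 0.098.
Compositions from xᵢ = zᵢ/(1+ψ(Kᵢ−1)), yᵢ = Kᵢxᵢ:
  A: x = 0.437, y = 0.782
  B: x = 0.142, y = 0.078
  C: x = 0.420, y = 0.140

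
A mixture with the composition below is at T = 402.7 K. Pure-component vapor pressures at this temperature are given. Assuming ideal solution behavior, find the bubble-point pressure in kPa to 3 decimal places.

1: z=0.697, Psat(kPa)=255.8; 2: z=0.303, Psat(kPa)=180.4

At the bubble point ψ → 0, so ΣzᵢKᵢ = 1 with Kᵢ = Pᵢˢᵃᵗ/P ⇒ P = ΣzᵢPᵢˢᵃᵗ.
P = 0.697·255.8 + 0.303·180.4 = 232.954 kPa

Pbub = 232.954 kPa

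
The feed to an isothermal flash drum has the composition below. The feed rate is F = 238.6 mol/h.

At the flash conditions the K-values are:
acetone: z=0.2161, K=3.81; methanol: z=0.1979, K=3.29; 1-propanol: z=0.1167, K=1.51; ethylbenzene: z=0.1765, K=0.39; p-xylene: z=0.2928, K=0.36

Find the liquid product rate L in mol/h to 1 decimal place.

L = 98.4 mol/h

Material balance + equilibrium reduce to Σ zᵢ(Kᵢ−1)/(1+V/F(Kᵢ−1)) = 0.
g(0) = ΣzᵢKᵢ − 1 = 0.8249 and g(1) = 1 − Σzᵢ/Kᵢ = -0.4601, so a root lies in (0, 1).
Iterate (Newton) starting at V/F = 0.52:
  V/F = 0.5200: g = 0.06208, g' = -0.9272 → V/F = 0.5870
  V/F = 0.5870: g = 0.00048, g' = -0.9170 → V/F = 0.5875
Converged at V/F = 0.5875.
Then V = V/F·F = 0.5875·238.6 = 140.2 mol/h and L = F − V = 98.4 mol/h.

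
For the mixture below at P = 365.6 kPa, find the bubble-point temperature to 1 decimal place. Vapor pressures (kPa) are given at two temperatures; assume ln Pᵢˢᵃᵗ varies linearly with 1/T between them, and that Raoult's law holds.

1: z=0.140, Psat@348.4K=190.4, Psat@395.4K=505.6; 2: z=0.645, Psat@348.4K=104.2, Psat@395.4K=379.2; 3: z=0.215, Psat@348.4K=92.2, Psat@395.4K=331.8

T = 393.0 K

Bubble-point temperature: ΣzᵢPᵢˢᵃᵗ(T) = P. Interpolate ln Pᵢˢᵃᵗ = aᵢ + bᵢ/T.
  T = 348.4 K: ΣzᵢPᵢˢᵃᵗ = 113.69 kPa
  T = 395.4 K: ΣzᵢPᵢˢᵃᵗ = 386.70 kPa
  T = 371.9 K: ΣzᵢPᵢˢᵃᵗ = 217.51 kPa
  T = 383.6 K: ΣzᵢPᵢˢᵃᵗ = 292.11 kPa
  T = 389.5 K: ΣzᵢPᵢˢᵃᵗ = 336.78 kPa
  T = 392.4 K: ΣzᵢPᵢˢᵃᵗ = 360.63 kPa
  T = 393.9 K: ΣzᵢPᵢˢᵃᵗ = 373.49 kPa
Interpolating between 392.4 K and 393.9 K gives T ≈ 393.0 K.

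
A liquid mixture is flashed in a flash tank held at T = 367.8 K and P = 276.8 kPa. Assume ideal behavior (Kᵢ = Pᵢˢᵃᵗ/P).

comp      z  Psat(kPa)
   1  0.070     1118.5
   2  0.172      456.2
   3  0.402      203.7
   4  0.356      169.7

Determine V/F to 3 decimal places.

V/F = 0.131

Raoult's law: Kᵢ = Pᵢˢᵃᵗ/P = Pᵢˢᵃᵗ/276.8.
  K_1 = 1118.5/276.8 = 4.04082, K_2 = 456.2/276.8 = 1.64812, K_3 = 203.7/276.8 = 0.73591, K_4 = 169.7/276.8 = 0.61308
Newton–Raphson from V/F = 0.32:
  V/F = 0.320: g = -0.0730, g' = -0.319 → V/F = 0.091
  V/F = 0.091: g = 0.0204, g' = -0.548 → V/F = 0.128
  V/F = 0.128: g = 0.0012, g' = -0.486 → V/F = 0.131
Converged at V/F = 0.131.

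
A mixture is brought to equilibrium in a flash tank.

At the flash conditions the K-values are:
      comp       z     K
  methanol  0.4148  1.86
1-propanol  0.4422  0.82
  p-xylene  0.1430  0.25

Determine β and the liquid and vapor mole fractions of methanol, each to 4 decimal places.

Let β = V/F and solve Σ zᵢ(Kᵢ−1)/(1+β(Kᵢ−1)) = 0.
Feasibility: ΣzᵢKᵢ = 1.1699, Σzᵢ/Kᵢ = 1.3343 — both > 1, two phases present.
Newton–Raphson from β = 0.44:
  β = 0.4400: g = 0.01228, g' = -0.3576 → β = 0.4743
  β = 0.4743: g = -0.00013, g' = -0.3657 → β = 0.4740
Converged at β = 0.4740.
Compositions from xᵢ = zᵢ/(1+β(Kᵢ−1)), yᵢ = Kᵢxᵢ:
  methanol: x = 0.2947, y = 0.5481
  1-propanol: x = 0.4834, y = 0.3964
  p-xylene: x = 0.2219, y = 0.0555

β = 0.4740, x_methanol = 0.2947, y_methanol = 0.5481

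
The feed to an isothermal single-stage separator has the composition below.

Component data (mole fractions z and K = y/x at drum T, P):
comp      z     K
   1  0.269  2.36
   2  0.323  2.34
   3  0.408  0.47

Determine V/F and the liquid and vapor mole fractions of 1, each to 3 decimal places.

V/F = 0.815, x_1 = 0.128, y_1 = 0.301

Rachford–Rice: g(V/F) = Σ zᵢ(Kᵢ−1)/(1+V/F(Kᵢ−1)) = 0.
Check two-phase: ΣzᵢKᵢ = 1.582 > 1 and Σzᵢ/Kᵢ = 1.120 > 1, so g(0) = 0.582 > 0 and g(1) = -0.120 < 0.
Newton–Raphson from V/F = 0.5:
  V/F = 0.500: g = 0.1827, g' = -0.596 → V/F = 0.806
  V/F = 0.806: g = 0.0049, g' = -0.597 → V/F = 0.815
Converged at V/F = 0.815.
Compositions from xᵢ = zᵢ/(1+V/F(Kᵢ−1)), yᵢ = Kᵢxᵢ:
  1: x = 0.128, y = 0.301
  2: x = 0.154, y = 0.361
  3: x = 0.718, y = 0.337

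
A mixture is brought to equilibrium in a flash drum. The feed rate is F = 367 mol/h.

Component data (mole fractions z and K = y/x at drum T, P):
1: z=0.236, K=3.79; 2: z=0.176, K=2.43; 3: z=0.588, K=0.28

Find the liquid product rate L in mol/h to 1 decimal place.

L = 258.5 mol/h

Newton iteration, ψ⁰ = 0.5:
  ψ = 0.500: g = -0.2398, g' = -1.187 → ψ = 0.298
  ψ = 0.298: g = -0.0029, g' = -1.219 → ψ = 0.296
Converged at ψ = 0.296.
Then V = ψ·F = 0.2955·367 = 108.5 mol/h and L = F − V = 258.5 mol/h.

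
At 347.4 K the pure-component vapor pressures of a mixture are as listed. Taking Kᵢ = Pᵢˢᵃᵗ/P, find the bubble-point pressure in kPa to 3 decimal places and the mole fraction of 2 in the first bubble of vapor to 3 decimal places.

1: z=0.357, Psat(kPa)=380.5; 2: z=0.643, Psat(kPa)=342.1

Pbub = 355.809 kPa, y_2 = 0.618

At the bubble point ψ → 0, so ΣzᵢKᵢ = 1 with Kᵢ = Pᵢˢᵃᵗ/P ⇒ P = ΣzᵢPᵢˢᵃᵗ.
P = 0.357·380.5 + 0.643·342.1 = 355.809 kPa
yᵢ = zᵢPᵢˢᵃᵗ/P ⇒ y_2 = 0.643·342.1/355.809 = 0.618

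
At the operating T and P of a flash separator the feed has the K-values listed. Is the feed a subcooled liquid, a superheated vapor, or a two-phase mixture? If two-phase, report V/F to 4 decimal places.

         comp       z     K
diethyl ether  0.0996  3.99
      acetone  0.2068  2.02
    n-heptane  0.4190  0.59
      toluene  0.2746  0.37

ΣzᵢKᵢ = 1.1640; Σzᵢ/Kᵢ = 1.5797.
Both exceed 1, so a two-phase solution exists.
Iterate (Newton) starting at ψ = 0.5:
  ψ = 0.5000: g = -0.20959, g' = -0.5811 → ψ = 0.1393
  ψ = 0.1393: g = 0.02306, g' = -0.8188 → ψ = 0.1675
  ψ = 0.1675: g = 0.00071, g' = -0.7697 → ψ = 0.1684
Converged at ψ = 0.1684.

two-phase, V/F = 0.1684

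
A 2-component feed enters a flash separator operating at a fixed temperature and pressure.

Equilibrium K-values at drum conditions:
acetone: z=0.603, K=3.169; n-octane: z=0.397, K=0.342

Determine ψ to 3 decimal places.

Let ψ = V/F and solve Σ zᵢ(Kᵢ−1)/(1+ψ(Kᵢ−1)) = 0.
Check two-phase: ΣzᵢKᵢ = 2.047 > 1 and Σzᵢ/Kᵢ = 1.351 > 1, so g(0) = 1.047 > 0 and g(1) = -0.351 < 0.
Iterate (Newton) starting at ψ = 0.5:
  ψ = 0.500: g = 0.2381, g' = -1.035 → ψ = 0.730
  ψ = 0.730: g = 0.0034, g' = -1.062 → ψ = 0.733
Converged at ψ = 0.733.

ψ = 0.733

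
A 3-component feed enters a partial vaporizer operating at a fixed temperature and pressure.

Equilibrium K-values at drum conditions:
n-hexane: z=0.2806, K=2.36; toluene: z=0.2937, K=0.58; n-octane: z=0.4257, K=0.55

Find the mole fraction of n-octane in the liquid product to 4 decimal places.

x_n-octane = 0.4483

Newton–Raphson from ψ = 0.33:
  ψ = 0.3300: g = -0.10477, g' = -0.4360 → ψ = 0.0897
  ψ = 0.0897: g = 0.01233, g' = -0.5618 → ψ = 0.1116
  ψ = 0.1116: g = 0.00020, g' = -0.5438 → ψ = 0.1120
Converged at ψ = 0.1120.
Compositions from xᵢ = zᵢ/(1+ψ(Kᵢ−1)), yᵢ = Kᵢxᵢ:
  n-hexane: x = 0.2435, y = 0.5747
  toluene: x = 0.3082, y = 0.1788
  n-octane: x = 0.4483, y = 0.2466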